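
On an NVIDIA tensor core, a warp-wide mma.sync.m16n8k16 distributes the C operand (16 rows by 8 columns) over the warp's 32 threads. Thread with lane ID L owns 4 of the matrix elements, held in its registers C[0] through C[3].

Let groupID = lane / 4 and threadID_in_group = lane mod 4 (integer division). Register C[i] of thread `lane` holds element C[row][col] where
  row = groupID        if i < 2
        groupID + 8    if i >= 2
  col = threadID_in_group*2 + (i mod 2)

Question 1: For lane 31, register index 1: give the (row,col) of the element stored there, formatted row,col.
7,7

lane 31: G=7 (31/4), T=3 (31%4)
i=1: r=7+0=7, c=3*2+1=7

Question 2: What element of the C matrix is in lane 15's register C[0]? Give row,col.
3,6

lane 15->15/4=3, 15 mod 4=3
i=0  r:3+0->3  c:2·3+0->6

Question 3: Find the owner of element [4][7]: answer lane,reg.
19,1

r:4=>grp=4,rB=0  c:7=>tig=3,lo=1
L=4*4+3=19  i=0*2+1=1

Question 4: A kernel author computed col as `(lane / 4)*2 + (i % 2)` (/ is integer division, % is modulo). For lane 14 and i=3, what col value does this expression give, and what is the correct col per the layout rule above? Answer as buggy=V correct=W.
`(lane / 4)*2 + (i % 2)`[14,3]->7
L=14->gid=14>>2=3, tid=14&3=2
[3]->row 3+8=11  col 2·2+1=5
col: 7 vs 5

buggy=7 correct=5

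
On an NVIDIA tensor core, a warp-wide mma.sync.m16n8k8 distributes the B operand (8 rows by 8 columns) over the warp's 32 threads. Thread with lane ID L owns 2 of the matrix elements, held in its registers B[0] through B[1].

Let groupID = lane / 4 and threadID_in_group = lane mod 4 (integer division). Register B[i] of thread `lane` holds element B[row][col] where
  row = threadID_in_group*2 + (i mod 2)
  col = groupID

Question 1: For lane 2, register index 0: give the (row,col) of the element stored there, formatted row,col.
2: gid=0,tid=2
[0] (2*2+0,0) = (4,0)

4,0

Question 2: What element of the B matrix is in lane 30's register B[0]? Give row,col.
L=30->g=30>>2=7, t=30&3=2
[0]->row 2·2+0=4  col g=7

4,7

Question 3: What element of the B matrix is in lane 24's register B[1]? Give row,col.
1,6

24: gr=6,th=0
[1] (0*2+1,6) = (1,6)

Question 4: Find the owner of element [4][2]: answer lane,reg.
c:2=>grp=2  r:4=>tig=2,lo=0
L=2*4+2=10  i=0=0

10,0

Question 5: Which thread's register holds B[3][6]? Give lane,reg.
c: 6->gid=6  r: 3->tid=1,i&1=1
L=6*4+1=25  i=1=1

25,1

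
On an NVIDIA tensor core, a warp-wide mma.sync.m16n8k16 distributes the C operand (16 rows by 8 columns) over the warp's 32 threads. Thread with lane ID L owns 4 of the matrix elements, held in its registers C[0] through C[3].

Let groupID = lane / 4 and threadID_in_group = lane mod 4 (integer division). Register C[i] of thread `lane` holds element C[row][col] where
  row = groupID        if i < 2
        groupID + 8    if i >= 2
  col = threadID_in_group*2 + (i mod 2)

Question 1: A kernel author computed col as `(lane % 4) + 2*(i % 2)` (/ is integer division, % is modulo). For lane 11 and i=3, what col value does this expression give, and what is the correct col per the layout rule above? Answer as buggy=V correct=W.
`(lane % 4) + 2*(i % 2)`[11,3]=>5
lane 11=>11/4=2, 11 mod 4=3
i=3  r:2+8=>10  c:2·3+1=>7
col: 5 vs 7

buggy=5 correct=7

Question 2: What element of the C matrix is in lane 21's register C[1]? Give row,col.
21: g=5,t=1
[1] (5+0,1*2+1) = (5,3)

5,3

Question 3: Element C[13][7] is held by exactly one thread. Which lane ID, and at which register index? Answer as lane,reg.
23,3

r=13->g=5,rb=1  c=7->t=3,b0=1
L=5*4+3=23  i=1*2+1=3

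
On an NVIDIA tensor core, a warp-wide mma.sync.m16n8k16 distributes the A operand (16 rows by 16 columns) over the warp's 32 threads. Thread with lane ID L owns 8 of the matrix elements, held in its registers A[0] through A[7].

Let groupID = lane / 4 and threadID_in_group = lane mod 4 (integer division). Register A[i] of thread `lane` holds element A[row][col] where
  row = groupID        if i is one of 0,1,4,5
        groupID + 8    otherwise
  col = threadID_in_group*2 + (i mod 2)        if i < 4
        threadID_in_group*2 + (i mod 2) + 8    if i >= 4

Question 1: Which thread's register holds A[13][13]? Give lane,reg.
r:13=>grp=5,rB=1  c:13=>cB=1,tig=2,lo=1
L=5*4+2=22  i=1*4+1*2+1=7

22,7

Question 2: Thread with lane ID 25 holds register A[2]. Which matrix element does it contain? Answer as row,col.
14,2

lane 25: g=6 (25/4), t=1 (25%4)
i=2: r=6+8=14, c=1*2+0+0=2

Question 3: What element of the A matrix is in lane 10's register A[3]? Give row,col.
10,5

lane 10: g=2 (10/4), t=2 (10%4)
i=3: r=2+8=10, c=2*2+1+0=5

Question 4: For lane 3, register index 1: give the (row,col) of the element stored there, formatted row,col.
3: gr=0,th=3
[1] (0+0,3*2+1+0) = (0,7)

0,7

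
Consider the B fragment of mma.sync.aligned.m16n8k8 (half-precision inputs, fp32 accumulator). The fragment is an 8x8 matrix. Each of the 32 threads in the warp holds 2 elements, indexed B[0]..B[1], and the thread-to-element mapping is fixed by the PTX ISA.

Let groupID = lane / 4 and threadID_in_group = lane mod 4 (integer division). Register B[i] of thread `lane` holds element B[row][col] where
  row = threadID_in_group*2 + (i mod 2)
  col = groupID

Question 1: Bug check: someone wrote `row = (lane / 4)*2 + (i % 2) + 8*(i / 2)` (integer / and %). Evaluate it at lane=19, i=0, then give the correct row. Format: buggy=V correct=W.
`(lane / 4)*2 + (i % 2) + 8*(i / 2)`[19,0]->8
lane 19: gid=4 (19/4), tid=3 (19%4)
i=0: r=3*2+0=6, c=gid=4
row: 8 vs 6

buggy=8 correct=6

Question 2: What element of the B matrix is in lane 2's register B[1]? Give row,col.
5,0

L=2→G=2>>2=0, T=2&3=2
[1]→row 2·2+1=5  col G=0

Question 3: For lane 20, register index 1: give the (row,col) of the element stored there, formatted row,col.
1,5

lane 20→20/4=5, 20 mod 4=0
i=1  r:2·0+1→1  c:5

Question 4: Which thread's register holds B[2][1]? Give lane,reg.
c=1⇒gr=1  r=2⇒th=1,odd=0
L=1*4+1=5  i=0=0

5,0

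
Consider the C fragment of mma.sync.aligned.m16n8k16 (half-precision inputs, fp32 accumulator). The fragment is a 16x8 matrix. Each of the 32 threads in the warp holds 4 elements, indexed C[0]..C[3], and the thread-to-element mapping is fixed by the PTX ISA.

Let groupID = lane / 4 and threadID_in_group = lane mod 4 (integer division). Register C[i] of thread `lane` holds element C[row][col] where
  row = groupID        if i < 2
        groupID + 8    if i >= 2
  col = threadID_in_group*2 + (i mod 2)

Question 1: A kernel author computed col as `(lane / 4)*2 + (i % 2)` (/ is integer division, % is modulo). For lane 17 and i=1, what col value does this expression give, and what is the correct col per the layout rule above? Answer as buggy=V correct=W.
`(lane / 4)*2 + (i % 2)`[17,1]⇒9
lane 17: gr=4 (17/4), th=1 (17%4)
i=1: r=4+0=4, c=1*2+1=3
col: 9 vs 3

buggy=9 correct=3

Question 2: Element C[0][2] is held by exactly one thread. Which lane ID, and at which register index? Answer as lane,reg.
1,0

r=0⇒gr=0,Rb=0  c=2⇒th=1,odd=0
L=0*4+1=1  i=0*2+0=0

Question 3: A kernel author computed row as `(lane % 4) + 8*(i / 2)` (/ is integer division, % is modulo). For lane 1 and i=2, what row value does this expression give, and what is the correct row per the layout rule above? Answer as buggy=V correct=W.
buggy=9 correct=8

`(lane % 4) + 8*(i / 2)`[1,2]⇒9
L=1⇒gr=1>>2=0, th=1&3=1
[2]⇒row 0+8=8  col 1·2+0=2
row: 9 vs 8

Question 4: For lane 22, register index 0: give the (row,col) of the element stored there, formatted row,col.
L=22->gid=22>>2=5, tid=22&3=2
[0]->row 5+0=5  col 2·2+0=4

5,4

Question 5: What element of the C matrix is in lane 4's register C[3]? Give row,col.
9,1

L=4→G=4>>2=1, T=4&3=0
[3]→row 1+8=9  col 0·2+1=1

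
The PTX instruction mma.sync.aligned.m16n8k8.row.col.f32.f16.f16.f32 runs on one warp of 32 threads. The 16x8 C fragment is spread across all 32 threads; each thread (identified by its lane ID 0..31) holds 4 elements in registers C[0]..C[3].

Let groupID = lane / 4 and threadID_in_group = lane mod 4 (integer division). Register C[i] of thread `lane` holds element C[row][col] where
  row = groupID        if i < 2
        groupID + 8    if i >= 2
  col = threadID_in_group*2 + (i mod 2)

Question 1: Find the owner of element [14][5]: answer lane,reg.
26,3

r: 14->gid=6,r8=1  c: 5->tid=2,i&1=1
L=6*4+2=26  i=1*2+1=3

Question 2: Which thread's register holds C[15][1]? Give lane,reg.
r=15→G=7,rhi=1  c=1→T=0,p=1
L=7*4+0=28  i=1*2+1=3

28,3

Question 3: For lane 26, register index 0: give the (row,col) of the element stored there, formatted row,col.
6,4

lane 26: G=6 (26/4), T=2 (26%4)
i=0: r=6+0=6, c=2*2+0=4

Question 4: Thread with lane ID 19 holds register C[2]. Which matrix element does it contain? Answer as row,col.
lane 19->19/4=4, 19 mod 4=3
i=2  r:4+8->12  c:2·3+0->6

12,6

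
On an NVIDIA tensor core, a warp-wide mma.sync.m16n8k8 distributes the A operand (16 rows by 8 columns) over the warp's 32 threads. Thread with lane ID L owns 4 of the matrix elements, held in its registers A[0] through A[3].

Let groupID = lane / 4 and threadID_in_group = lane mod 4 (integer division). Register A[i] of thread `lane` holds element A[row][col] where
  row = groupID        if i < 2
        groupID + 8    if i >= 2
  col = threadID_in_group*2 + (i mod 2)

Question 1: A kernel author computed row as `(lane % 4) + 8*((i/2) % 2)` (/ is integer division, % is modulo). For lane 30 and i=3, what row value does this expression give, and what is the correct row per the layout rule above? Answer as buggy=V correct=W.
`(lane % 4) + 8*((i/2) % 2)`[30,3]->10
lane 30->30/4=7, 30 mod 4=2
i=3  r:7+8->15  c:2·2+1->5
row: 10 vs 15

buggy=10 correct=15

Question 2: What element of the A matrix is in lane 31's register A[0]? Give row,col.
lane 31->31/4=7, 31 mod 4=3
i=0  r:7+0->7  c:2·3+0->6

7,6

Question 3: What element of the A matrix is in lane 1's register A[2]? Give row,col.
1: gr=0,th=1
[2] (0+8,1*2+0) = (8,2)

8,2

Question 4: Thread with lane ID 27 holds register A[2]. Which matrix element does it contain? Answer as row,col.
14,6

lane 27: grp=6 (27/4), tig=3 (27%4)
i=2: r=6+8=14, c=3*2+0=6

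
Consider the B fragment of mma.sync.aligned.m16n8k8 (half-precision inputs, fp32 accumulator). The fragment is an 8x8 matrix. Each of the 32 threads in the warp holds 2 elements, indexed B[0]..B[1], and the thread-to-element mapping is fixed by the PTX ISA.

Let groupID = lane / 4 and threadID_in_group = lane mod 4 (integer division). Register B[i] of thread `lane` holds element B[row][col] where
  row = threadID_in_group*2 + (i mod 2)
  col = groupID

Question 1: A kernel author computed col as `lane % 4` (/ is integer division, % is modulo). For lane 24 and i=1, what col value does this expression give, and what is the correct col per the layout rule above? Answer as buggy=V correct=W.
`lane % 4`[24,1]⇒0
L=24⇒gr=24>>2=6, th=24&3=0
[1]⇒row 0·2+1=1  col gr=6
col: 0 vs 6

buggy=0 correct=6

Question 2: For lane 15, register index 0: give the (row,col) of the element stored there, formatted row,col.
6,3

15: gid=3,tid=3
[0] (3*2+0,3) = (6,3)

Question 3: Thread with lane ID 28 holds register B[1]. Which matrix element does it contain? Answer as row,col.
1,7

lane 28->28/4=7, 28 mod 4=0
i=1  r:2·0+1->1  c:7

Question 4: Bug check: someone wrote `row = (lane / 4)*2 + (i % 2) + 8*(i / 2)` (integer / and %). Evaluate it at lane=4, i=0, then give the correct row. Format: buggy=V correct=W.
buggy=2 correct=0

`(lane / 4)*2 + (i % 2) + 8*(i / 2)`[4,0]→2
lane 4→4/4=1, 4 mod 4=0
i=0  r:2·0+0→0  c:1
row: 2 vs 0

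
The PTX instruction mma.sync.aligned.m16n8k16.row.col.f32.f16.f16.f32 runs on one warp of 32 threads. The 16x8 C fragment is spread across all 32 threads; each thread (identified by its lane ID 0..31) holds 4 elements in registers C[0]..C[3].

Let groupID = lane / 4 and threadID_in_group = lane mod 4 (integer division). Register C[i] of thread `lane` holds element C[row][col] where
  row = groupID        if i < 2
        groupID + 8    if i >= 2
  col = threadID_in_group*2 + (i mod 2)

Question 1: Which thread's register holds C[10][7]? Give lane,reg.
r: 10->gid=2,r8=1  c: 7->tid=3,i&1=1
L=2*4+3=11  i=1*2+1=3

11,3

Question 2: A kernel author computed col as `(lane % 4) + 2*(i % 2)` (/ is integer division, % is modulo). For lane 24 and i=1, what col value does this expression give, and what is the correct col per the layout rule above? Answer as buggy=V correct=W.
buggy=2 correct=1

`(lane % 4) + 2*(i % 2)`[24,1]=>2
lane 24=>24/4=6, 24 mod 4=0
i=1  r:6+0=>6  c:2·0+1=>1
col: 2 vs 1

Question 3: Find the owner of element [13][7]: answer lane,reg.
r:13=>grp=5,rB=1  c:7=>tig=3,lo=1
L=5*4+3=23  i=1*2+1=3

23,3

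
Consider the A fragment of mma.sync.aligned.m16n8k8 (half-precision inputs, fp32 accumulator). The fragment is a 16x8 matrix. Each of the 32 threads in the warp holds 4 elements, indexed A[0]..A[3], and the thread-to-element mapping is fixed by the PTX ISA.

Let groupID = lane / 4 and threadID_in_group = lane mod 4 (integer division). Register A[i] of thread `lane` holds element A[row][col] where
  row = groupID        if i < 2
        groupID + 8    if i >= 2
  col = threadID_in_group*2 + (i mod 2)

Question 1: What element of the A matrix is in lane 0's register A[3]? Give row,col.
lane 0: gr=0 (0/4), th=0 (0%4)
i=3: r=0+8=8, c=0*2+1=1

8,1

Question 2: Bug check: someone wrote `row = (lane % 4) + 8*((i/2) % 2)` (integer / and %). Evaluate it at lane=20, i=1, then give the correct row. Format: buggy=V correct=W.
`(lane % 4) + 8*((i/2) % 2)`[20,1]⇒0
lane 20⇒20/4=5, 20 mod 4=0
i=1  r:5+0⇒5  c:2·0+1⇒1
row: 0 vs 5

buggy=0 correct=5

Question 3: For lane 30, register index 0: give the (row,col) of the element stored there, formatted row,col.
lane 30: G=7 (30/4), T=2 (30%4)
i=0: r=7+0=7, c=2*2+0=4

7,4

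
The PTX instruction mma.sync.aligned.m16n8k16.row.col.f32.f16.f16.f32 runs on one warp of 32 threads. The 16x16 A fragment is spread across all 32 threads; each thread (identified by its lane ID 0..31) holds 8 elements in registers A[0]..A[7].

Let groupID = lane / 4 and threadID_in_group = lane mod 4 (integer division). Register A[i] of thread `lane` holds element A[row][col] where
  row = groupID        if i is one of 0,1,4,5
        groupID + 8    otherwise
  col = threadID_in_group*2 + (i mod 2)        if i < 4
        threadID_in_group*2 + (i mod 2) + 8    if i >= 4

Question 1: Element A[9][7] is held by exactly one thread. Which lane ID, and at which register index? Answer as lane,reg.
7,3

r=9⇒gr=1,Rb=1  c=7⇒Cb=0,th=3,odd=1
L=1*4+3=7  i=0*4+1*2+1=3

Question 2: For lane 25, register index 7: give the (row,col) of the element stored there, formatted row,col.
14,11

25: gid=6,tid=1
[7] (6+8,1*2+1+8) = (14,11)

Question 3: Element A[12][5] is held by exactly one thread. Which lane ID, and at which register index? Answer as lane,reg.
r=12⇒gr=4,Rb=1  c=5⇒Cb=0,th=2,odd=1
L=4*4+2=18  i=0*4+1*2+1=3

18,3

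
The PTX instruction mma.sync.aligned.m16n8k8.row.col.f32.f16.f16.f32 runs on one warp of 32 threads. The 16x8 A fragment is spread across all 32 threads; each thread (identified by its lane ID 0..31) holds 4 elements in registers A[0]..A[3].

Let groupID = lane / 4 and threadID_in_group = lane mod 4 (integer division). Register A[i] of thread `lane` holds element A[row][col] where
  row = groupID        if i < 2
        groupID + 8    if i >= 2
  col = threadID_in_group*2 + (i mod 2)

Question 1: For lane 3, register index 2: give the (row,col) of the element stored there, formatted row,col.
L=3->g=3>>2=0, t=3&3=3
[2]->row 0+8=8  col 3·2+0=6

8,6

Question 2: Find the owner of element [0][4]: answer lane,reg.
2,0

r=0→G=0,rhi=0  c=4→T=2,p=0
L=0*4+2=2  i=0*2+0=0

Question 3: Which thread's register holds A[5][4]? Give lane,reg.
r=5→G=5,rhi=0  c=4→T=2,p=0
L=5*4+2=22  i=0*2+0=0

22,0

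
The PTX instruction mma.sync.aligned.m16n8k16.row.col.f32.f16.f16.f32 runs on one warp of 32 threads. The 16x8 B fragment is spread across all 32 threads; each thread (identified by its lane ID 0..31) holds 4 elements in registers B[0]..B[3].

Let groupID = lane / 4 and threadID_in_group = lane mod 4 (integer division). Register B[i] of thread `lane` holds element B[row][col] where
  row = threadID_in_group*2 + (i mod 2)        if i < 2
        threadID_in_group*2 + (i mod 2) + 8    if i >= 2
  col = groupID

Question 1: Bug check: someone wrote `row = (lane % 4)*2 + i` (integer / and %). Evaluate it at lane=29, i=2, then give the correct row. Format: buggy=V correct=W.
buggy=4 correct=10

`(lane % 4)*2 + i`[29,2]→4
lane 29→29/4=7, 29 mod 4=1
i=2  r:2·1+0+8→10  c:7
row: 4 vs 10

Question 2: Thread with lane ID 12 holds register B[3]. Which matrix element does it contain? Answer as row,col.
9,3

lane 12=>12/4=3, 12 mod 4=0
i=3  r:2·0+1+8=>9  c:3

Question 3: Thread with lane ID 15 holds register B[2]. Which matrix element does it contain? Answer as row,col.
lane 15=>15/4=3, 15 mod 4=3
i=2  r:2·3+0+8=>14  c:3

14,3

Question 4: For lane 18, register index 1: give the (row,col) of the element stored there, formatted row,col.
lane 18: grp=4 (18/4), tig=2 (18%4)
i=1: r=2*2+1+0=5, c=grp=4

5,4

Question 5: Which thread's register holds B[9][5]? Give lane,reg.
c=5⇒gr=5  r=9⇒Rb=1,th=0,odd=1
L=5*4+0=20  i=1*2+1=3

20,3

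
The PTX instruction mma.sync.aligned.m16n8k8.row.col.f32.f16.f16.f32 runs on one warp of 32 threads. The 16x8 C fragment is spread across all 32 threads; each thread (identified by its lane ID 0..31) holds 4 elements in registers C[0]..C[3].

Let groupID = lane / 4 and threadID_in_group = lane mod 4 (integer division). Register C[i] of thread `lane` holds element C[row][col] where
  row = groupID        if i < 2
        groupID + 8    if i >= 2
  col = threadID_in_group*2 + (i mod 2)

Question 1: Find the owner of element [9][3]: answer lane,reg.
r: 9->gid=1,r8=1  c: 3->tid=1,i&1=1
L=1*4+1=5  i=1*2+1=3

5,3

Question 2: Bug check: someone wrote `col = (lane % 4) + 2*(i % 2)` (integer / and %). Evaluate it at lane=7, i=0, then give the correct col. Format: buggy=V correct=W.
buggy=3 correct=6

`(lane % 4) + 2*(i % 2)`[7,0]→3
7: G=1,T=3
[0] (1+0,3*2+0) = (1,6)
col: 3 vs 6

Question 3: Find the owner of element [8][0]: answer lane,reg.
0,2

r=8→G=0,rhi=1  c=0→T=0,p=0
L=0*4+0=0  i=1*2+0=2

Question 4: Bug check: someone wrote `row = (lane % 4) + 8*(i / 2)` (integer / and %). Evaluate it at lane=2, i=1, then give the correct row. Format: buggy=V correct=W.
buggy=2 correct=0

`(lane % 4) + 8*(i / 2)`[2,1]=>2
lane 2: grp=0 (2/4), tig=2 (2%4)
i=1: r=0+0=0, c=2*2+1=5
row: 2 vs 0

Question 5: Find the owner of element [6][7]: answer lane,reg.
27,1

r=6->g=6,rb=0  c=7->t=3,b0=1
L=6*4+3=27  i=0*2+1=1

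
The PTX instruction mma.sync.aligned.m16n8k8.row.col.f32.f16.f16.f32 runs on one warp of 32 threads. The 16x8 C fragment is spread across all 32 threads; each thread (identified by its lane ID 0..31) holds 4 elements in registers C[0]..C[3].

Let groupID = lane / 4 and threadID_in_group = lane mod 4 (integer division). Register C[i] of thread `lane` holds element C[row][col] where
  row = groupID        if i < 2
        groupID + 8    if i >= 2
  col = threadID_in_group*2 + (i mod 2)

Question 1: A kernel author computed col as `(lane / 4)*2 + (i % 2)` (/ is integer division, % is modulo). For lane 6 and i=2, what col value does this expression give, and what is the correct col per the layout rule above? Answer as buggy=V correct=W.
buggy=2 correct=4

`(lane / 4)*2 + (i % 2)`[6,2]→2
6: G=1,T=2
[2] (1+8,2*2+0) = (9,4)
col: 2 vs 4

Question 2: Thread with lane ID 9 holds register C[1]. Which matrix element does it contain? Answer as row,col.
2,3

9: gid=2,tid=1
[1] (2+0,1*2+1) = (2,3)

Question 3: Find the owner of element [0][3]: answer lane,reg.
1,1

r=0⇒gr=0,Rb=0  c=3⇒th=1,odd=1
L=0*4+1=1  i=0*2+1=1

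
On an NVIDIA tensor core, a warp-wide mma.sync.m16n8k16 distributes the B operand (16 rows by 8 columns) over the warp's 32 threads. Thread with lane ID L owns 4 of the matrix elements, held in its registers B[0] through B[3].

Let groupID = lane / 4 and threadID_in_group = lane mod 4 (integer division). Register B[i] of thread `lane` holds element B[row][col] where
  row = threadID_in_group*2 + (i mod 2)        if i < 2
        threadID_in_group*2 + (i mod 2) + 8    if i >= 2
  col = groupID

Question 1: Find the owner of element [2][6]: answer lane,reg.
25,0

c: 6->gid=6  r: 2->r8=0,tid=1,i&1=0
L=6*4+1=25  i=0*2+0=0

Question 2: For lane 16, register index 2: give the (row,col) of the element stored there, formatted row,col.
8,4

L=16⇒gr=16>>2=4, th=16&3=0
[2]⇒row 0·2+0+8=8  col gr=4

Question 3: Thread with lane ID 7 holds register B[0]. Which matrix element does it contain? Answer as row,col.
6,1

7: grp=1,tig=3
[0] (3*2+0+0,1) = (6,1)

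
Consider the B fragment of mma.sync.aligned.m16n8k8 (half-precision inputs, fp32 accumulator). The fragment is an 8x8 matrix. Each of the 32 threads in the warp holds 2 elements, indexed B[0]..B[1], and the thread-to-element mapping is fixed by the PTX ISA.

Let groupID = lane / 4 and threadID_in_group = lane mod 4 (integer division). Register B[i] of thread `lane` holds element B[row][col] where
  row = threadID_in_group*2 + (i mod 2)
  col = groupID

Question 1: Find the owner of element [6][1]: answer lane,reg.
7,0

c=1⇒gr=1  r=6⇒th=3,odd=0
L=1*4+3=7  i=0=0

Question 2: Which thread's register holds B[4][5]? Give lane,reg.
c: 5->gid=5  r: 4->tid=2,i&1=0
L=5*4+2=22  i=0=0

22,0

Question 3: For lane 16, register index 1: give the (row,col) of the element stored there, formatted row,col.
lane 16: g=4 (16/4), t=0 (16%4)
i=1: r=0*2+1=1, c=g=4

1,4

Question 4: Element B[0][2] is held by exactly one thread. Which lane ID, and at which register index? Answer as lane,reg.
c=2→G=2  r=0→T=0,p=0
L=2*4+0=8  i=0=0

8,0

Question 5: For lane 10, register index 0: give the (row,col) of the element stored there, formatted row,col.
4,2

lane 10->10/4=2, 10 mod 4=2
i=0  r:2·2+0->4  c:2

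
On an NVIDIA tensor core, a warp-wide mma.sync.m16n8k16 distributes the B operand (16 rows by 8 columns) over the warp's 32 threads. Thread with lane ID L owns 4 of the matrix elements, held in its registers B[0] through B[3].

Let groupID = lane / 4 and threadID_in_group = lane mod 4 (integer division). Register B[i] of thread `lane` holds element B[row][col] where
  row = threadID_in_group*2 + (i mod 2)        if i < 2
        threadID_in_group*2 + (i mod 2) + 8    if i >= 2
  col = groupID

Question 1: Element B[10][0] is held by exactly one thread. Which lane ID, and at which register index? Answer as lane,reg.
c=0→G=0  r=10→rhi=1,T=1,p=0
L=0*4+1=1  i=1*2+0=2

1,2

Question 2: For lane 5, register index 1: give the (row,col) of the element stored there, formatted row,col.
3,1

lane 5=>5/4=1, 5 mod 4=1
i=1  r:2·1+1+0=>3  c:1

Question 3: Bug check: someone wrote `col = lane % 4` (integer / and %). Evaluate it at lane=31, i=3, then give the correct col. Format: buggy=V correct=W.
buggy=3 correct=7

`lane % 4`[31,3]=>3
lane 31=>31/4=7, 31 mod 4=3
i=3  r:2·3+1+8=>15  c:7
col: 3 vs 7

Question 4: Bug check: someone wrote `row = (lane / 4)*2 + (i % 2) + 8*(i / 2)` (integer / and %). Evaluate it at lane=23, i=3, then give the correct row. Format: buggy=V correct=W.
buggy=19 correct=15

`(lane / 4)*2 + (i % 2) + 8*(i / 2)`[23,3]->19
L=23->gid=23>>2=5, tid=23&3=3
[3]->row 3·2+1+8=15  col gid=5
row: 19 vs 15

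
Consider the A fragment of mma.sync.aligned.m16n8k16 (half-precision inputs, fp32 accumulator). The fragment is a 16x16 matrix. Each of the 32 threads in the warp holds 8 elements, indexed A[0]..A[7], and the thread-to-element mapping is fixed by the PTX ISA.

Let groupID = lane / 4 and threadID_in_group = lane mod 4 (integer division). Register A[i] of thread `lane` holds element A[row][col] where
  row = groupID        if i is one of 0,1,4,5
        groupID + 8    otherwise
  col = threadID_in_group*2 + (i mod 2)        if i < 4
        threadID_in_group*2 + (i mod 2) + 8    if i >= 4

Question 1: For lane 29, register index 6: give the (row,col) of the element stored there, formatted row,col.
lane 29: g=7 (29/4), t=1 (29%4)
i=6: r=7+8=15, c=1*2+0+8=10

15,10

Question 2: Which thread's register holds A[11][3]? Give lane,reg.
13,3

r:11=>grp=3,rB=1  c:3=>cB=0,tig=1,lo=1
L=3*4+1=13  i=0*4+1*2+1=3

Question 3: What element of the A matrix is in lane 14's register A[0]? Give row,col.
14: grp=3,tig=2
[0] (3+0,2*2+0+0) = (3,4)

3,4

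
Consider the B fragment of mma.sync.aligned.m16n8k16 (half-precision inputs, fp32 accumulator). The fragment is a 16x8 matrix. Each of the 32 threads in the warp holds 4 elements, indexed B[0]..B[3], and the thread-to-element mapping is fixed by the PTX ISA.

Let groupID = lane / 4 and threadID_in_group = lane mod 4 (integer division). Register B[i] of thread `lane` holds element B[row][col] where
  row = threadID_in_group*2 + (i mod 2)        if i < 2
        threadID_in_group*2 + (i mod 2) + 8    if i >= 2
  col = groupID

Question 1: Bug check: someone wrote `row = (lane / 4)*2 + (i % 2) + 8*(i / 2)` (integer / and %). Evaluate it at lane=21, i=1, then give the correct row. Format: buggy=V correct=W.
buggy=11 correct=3

`(lane / 4)*2 + (i % 2) + 8*(i / 2)`[21,1]=>11
21: grp=5,tig=1
[1] (1*2+1+0,5) = (3,5)
row: 11 vs 3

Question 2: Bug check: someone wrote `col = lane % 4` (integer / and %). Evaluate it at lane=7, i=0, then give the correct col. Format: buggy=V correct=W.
`lane % 4`[7,0]⇒3
L=7⇒gr=7>>2=1, th=7&3=3
[0]⇒row 3·2+0+0=6  col gr=1
col: 3 vs 1

buggy=3 correct=1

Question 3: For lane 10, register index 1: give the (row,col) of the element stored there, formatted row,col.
lane 10: G=2 (10/4), T=2 (10%4)
i=1: r=2*2+1+0=5, c=G=2

5,2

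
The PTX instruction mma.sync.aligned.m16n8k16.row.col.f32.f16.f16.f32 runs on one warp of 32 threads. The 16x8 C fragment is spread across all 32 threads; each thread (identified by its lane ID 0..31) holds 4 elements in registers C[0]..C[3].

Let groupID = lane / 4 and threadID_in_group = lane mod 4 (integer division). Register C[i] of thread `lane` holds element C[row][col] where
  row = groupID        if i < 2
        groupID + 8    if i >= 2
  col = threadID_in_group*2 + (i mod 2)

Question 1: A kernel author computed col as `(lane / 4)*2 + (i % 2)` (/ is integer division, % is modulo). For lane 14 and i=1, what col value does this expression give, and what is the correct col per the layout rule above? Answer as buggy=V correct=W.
`(lane / 4)*2 + (i % 2)`[14,1]->7
lane 14: gid=3 (14/4), tid=2 (14%4)
i=1: r=3+0=3, c=2*2+1=5
col: 7 vs 5

buggy=7 correct=5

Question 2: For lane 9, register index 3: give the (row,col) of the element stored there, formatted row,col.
L=9->g=9>>2=2, t=9&3=1
[3]->row 2+8=10  col 1·2+1=3

10,3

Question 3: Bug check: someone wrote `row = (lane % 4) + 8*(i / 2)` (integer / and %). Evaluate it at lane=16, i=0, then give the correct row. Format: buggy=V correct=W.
`(lane % 4) + 8*(i / 2)`[16,0]->0
16: gid=4,tid=0
[0] (4+0,0*2+0) = (4,0)
row: 0 vs 4

buggy=0 correct=4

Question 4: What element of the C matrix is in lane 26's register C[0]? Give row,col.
6,4

26: g=6,t=2
[0] (6+0,2*2+0) = (6,4)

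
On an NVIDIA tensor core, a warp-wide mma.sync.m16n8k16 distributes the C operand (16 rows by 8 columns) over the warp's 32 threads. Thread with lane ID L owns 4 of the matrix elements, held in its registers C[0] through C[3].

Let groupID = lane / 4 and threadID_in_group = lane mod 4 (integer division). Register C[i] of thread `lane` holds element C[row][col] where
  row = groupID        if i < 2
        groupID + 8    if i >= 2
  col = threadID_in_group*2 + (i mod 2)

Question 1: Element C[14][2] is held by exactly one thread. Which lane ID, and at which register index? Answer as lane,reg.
25,2

r=14->g=6,rb=1  c=2->t=1,b0=0
L=6*4+1=25  i=1*2+0=2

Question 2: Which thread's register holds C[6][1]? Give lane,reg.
24,1

r=6⇒gr=6,Rb=0  c=1⇒th=0,odd=1
L=6*4+0=24  i=0*2+1=1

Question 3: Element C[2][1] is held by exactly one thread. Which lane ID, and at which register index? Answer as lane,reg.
r: 2->gid=2,r8=0  c: 1->tid=0,i&1=1
L=2*4+0=8  i=0*2+1=1

8,1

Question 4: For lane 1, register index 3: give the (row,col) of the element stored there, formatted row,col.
lane 1=>1/4=0, 1 mod 4=1
i=3  r:0+8=>8  c:2·1+1=>3

8,3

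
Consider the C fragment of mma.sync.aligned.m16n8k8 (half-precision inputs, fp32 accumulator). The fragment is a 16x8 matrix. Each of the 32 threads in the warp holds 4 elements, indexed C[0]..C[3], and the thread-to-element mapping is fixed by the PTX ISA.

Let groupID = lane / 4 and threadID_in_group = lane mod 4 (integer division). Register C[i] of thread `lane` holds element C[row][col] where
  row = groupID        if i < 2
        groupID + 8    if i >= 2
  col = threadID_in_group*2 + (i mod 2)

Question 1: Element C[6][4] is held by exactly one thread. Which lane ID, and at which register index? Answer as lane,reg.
r:6=>grp=6,rB=0  c:4=>tig=2,lo=0
L=6*4+2=26  i=0*2+0=0

26,0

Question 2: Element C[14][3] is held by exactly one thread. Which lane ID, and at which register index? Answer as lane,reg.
r=14→G=6,rhi=1  c=3→T=1,p=1
L=6*4+1=25  i=1*2+1=3

25,3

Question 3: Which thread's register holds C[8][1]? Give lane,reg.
r:8=>grp=0,rB=1  c:1=>tig=0,lo=1
L=0*4+0=0  i=1*2+1=3

0,3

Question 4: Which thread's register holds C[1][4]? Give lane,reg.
r: 1->gid=1,r8=0  c: 4->tid=2,i&1=0
L=1*4+2=6  i=0*2+0=0

6,0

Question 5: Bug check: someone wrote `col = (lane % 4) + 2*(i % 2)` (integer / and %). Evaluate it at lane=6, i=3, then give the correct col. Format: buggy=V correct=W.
buggy=4 correct=5

`(lane % 4) + 2*(i % 2)`[6,3]->4
lane 6->6/4=1, 6 mod 4=2
i=3  r:1+8->9  c:2·2+1->5
col: 4 vs 5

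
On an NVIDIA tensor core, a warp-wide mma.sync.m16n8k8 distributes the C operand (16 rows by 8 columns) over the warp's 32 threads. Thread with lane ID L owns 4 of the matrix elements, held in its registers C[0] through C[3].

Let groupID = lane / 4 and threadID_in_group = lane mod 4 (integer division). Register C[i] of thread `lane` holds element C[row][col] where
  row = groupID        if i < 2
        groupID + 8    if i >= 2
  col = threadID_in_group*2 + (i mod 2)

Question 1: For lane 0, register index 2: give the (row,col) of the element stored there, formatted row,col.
0: G=0,T=0
[2] (0+8,0*2+0) = (8,0)

8,0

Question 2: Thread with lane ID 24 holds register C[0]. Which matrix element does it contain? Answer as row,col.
lane 24: gid=6 (24/4), tid=0 (24%4)
i=0: r=6+0=6, c=0*2+0=0

6,0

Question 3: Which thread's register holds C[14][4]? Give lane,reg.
26,2

r=14→G=6,rhi=1  c=4→T=2,p=0
L=6*4+2=26  i=1*2+0=2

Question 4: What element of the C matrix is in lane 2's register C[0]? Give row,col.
lane 2⇒2/4=0, 2 mod 4=2
i=0  r:0+0⇒0  c:2·2+0⇒4

0,4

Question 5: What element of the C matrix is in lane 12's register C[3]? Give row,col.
11,1

lane 12: gid=3 (12/4), tid=0 (12%4)
i=3: r=3+8=11, c=0*2+1=1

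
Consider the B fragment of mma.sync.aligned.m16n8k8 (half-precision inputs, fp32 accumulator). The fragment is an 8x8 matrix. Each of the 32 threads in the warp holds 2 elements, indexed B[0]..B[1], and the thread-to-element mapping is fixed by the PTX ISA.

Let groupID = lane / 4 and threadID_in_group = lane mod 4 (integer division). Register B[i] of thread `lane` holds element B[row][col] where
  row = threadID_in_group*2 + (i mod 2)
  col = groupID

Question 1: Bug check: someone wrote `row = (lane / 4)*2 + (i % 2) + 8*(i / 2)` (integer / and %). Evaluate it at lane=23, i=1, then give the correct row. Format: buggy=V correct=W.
buggy=11 correct=7

`(lane / 4)*2 + (i % 2) + 8*(i / 2)`[23,1]⇒11
lane 23: gr=5 (23/4), th=3 (23%4)
i=1: r=3*2+1=7, c=gr=5
row: 11 vs 7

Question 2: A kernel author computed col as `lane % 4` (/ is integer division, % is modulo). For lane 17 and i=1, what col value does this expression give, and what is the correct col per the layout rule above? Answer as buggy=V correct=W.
buggy=1 correct=4

`lane % 4`[17,1]=>1
lane 17: grp=4 (17/4), tig=1 (17%4)
i=1: r=1*2+1=3, c=grp=4
col: 1 vs 4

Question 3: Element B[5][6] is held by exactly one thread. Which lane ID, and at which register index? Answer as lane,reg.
c=6⇒gr=6  r=5⇒th=2,odd=1
L=6*4+2=26  i=1=1

26,1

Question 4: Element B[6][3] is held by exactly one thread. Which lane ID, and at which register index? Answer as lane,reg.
15,0

c=3⇒gr=3  r=6⇒th=3,odd=0
L=3*4+3=15  i=0=0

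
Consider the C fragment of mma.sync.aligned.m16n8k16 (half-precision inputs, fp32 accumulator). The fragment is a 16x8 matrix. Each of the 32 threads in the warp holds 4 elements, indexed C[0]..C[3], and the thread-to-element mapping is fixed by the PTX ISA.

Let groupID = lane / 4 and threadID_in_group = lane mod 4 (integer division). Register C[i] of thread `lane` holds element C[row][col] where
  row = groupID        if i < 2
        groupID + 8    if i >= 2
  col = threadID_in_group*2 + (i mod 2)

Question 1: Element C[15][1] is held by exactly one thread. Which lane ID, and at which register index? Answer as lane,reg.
28,3

r:15=>grp=7,rB=1  c:1=>tig=0,lo=1
L=7*4+0=28  i=1*2+1=3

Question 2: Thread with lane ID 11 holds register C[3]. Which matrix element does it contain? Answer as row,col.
10,7

L=11→G=11>>2=2, T=11&3=3
[3]→row 2+8=10  col 3·2+1=7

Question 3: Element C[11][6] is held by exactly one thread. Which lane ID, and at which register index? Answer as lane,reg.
15,2

r=11⇒gr=3,Rb=1  c=6⇒th=3,odd=0
L=3*4+3=15  i=1*2+0=2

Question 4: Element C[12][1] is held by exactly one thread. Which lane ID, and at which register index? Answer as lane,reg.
16,3

r=12->g=4,rb=1  c=1->t=0,b0=1
L=4*4+0=16  i=1*2+1=3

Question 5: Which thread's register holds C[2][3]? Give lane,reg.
r=2→G=2,rhi=0  c=3→T=1,p=1
L=2*4+1=9  i=0*2+1=1

9,1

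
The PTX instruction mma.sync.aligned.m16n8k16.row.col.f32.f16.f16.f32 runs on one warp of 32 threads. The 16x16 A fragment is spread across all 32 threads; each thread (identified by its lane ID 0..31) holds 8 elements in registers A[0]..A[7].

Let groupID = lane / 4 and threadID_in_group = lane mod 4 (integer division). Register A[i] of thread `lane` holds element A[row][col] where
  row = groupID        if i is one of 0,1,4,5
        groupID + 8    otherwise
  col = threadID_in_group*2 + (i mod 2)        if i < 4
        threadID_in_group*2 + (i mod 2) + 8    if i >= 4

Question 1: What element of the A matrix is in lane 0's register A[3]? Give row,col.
8,1

0: G=0,T=0
[3] (0+8,0*2+1+0) = (8,1)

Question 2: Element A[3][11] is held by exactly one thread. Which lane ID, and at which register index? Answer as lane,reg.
13,5

r: 3->gid=3,r8=0  c: 11->c8=1,tid=1,i&1=1
L=3*4+1=13  i=1*4+0*2+1=5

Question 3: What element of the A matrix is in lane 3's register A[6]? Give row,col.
3: grp=0,tig=3
[6] (0+8,3*2+0+8) = (8,14)

8,14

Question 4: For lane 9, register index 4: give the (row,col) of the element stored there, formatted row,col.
2,10

9: G=2,T=1
[4] (2+0,1*2+0+8) = (2,10)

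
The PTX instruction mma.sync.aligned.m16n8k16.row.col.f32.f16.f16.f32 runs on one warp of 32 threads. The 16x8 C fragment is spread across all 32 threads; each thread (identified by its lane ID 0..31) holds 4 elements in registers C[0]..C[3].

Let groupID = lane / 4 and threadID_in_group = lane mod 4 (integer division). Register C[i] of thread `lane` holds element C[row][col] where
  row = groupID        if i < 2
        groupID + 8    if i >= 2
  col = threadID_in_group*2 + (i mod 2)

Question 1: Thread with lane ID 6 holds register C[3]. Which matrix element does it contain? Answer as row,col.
lane 6=>6/4=1, 6 mod 4=2
i=3  r:1+8=>9  c:2·2+1=>5

9,5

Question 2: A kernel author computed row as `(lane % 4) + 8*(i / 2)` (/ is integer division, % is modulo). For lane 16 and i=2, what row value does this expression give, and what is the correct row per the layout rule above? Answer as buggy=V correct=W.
`(lane % 4) + 8*(i / 2)`[16,2]⇒8
16: gr=4,th=0
[2] (4+8,0*2+0) = (12,0)
row: 8 vs 12

buggy=8 correct=12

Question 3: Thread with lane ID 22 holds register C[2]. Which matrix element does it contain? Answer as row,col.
13,4

lane 22: g=5 (22/4), t=2 (22%4)
i=2: r=5+8=13, c=2*2+0=4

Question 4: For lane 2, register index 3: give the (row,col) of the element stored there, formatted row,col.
L=2->gid=2>>2=0, tid=2&3=2
[3]->row 0+8=8  col 2·2+1=5

8,5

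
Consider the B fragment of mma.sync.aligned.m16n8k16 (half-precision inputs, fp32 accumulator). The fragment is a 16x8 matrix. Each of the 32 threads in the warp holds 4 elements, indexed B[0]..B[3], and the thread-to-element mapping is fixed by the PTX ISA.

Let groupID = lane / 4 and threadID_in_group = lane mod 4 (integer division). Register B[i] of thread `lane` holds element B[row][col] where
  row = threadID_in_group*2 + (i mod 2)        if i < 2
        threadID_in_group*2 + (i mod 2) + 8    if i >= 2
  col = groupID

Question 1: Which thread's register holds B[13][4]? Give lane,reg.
18,3

c=4->g=4  r=13->rb=1,t=2,b0=1
L=4*4+2=18  i=1*2+1=3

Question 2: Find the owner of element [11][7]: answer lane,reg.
c=7->g=7  r=11->rb=1,t=1,b0=1
L=7*4+1=29  i=1*2+1=3

29,3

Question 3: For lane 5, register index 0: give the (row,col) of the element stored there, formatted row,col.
2,1

lane 5: gr=1 (5/4), th=1 (5%4)
i=0: r=1*2+0+0=2, c=gr=1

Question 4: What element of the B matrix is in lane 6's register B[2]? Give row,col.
12,1

L=6→G=6>>2=1, T=6&3=2
[2]→row 2·2+0+8=12  col G=1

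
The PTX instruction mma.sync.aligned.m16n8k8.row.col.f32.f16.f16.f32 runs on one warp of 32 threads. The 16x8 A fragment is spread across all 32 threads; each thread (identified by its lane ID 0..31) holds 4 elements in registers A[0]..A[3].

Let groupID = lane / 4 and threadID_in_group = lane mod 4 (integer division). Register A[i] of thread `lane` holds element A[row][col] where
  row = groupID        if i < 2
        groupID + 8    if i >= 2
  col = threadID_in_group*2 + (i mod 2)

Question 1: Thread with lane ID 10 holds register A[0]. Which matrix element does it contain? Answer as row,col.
2,4

10: grp=2,tig=2
[0] (2+0,2*2+0) = (2,4)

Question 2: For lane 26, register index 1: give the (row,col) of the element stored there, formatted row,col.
lane 26: G=6 (26/4), T=2 (26%4)
i=1: r=6+0=6, c=2*2+1=5

6,5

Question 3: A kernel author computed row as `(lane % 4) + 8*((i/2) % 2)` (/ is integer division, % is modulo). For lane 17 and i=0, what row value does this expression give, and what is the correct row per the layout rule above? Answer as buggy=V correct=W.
`(lane % 4) + 8*((i/2) % 2)`[17,0]->1
L=17->gid=17>>2=4, tid=17&3=1
[0]->row 4+0=4  col 1·2+0=2
row: 1 vs 4

buggy=1 correct=4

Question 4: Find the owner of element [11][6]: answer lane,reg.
15,2

r=11⇒gr=3,Rb=1  c=6⇒th=3,odd=0
L=3*4+3=15  i=1*2+0=2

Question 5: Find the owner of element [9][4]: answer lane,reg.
6,2

r:9=>grp=1,rB=1  c:4=>tig=2,lo=0
L=1*4+2=6  i=1*2+0=2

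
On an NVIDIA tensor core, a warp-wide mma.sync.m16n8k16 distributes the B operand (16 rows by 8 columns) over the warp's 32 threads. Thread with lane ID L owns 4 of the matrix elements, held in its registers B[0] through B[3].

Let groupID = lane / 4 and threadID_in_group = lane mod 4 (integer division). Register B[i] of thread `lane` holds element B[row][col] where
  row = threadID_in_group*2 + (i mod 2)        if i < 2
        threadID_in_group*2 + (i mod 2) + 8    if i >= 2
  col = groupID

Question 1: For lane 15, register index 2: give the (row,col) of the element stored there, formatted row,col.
lane 15⇒15/4=3, 15 mod 4=3
i=2  r:2·3+0+8⇒14  c:3

14,3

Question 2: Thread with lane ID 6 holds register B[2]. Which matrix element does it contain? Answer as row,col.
12,1

lane 6→6/4=1, 6 mod 4=2
i=2  r:2·2+0+8→12  c:1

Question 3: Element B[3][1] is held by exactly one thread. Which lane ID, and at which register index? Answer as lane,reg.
c:1=>grp=1  r:3=>rB=0,tig=1,lo=1
L=1*4+1=5  i=0*2+1=1

5,1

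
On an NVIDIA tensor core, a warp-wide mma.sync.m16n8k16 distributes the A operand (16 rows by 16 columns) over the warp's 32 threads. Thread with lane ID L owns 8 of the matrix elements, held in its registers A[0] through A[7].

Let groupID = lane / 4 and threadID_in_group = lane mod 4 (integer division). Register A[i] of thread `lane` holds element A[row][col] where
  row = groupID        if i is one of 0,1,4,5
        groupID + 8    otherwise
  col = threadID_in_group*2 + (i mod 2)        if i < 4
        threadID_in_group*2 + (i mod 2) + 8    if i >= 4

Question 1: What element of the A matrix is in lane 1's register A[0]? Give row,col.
L=1->gid=1>>2=0, tid=1&3=1
[0]->row 0+0=0  col 1·2+0+0=2

0,2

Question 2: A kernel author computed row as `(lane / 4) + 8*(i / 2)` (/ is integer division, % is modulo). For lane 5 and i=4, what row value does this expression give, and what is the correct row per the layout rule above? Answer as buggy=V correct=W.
`(lane / 4) + 8*(i / 2)`[5,4]->17
lane 5->5/4=1, 5 mod 4=1
i=4  r:1+0->1  c:2·1+0+8->10
row: 17 vs 1

buggy=17 correct=1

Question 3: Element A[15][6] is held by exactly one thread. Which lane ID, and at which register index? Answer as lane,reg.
31,2

r:15=>grp=7,rB=1  c:6=>cB=0,tig=3,lo=0
L=7*4+3=31  i=0*4+1*2+0=2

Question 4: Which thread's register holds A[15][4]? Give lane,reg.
r=15->g=7,rb=1  c=4->cb=0,t=2,b0=0
L=7*4+2=30  i=0*4+1*2+0=2

30,2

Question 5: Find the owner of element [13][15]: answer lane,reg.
r: 13->gid=5,r8=1  c: 15->c8=1,tid=3,i&1=1
L=5*4+3=23  i=1*4+1*2+1=7

23,7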